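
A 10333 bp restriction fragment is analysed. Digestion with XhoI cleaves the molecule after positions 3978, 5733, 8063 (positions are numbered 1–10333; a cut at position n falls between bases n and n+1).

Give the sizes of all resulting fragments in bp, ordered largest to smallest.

Linear molecule, 3 cuts → 4 fragments:
  3978 − 0 = 3978 bp
  5733 − 3978 = 1755 bp
  8063 − 5733 = 2330 bp
  10333 − 8063 = 2270 bp
Sorted largest to smallest: 3978, 2330, 2270, 1755 bp.

3978, 2330, 2270, 1755 bp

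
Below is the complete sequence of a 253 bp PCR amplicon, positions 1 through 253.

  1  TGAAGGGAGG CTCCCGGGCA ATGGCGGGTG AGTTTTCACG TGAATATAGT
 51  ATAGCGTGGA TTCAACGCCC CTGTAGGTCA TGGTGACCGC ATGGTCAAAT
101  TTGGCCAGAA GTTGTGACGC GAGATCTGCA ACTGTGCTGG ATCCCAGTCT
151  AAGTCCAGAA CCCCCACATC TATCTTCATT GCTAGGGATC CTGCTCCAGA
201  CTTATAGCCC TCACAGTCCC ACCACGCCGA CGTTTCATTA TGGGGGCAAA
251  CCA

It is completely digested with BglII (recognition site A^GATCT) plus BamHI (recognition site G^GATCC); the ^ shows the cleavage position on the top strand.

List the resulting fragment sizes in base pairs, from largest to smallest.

The BglII site (AGATCT) starts at position 122.
BglII cuts after the first base of each site, so after position 122.
BamHI sites (GGATCC) start at positions 139, 186.
BamHI cuts after the first base of each site, so after positions 139, 186.
Combined cut positions: 122, 139, 186.
Linear molecule, 3 cuts → 4 fragments:
  1–122 → 122 bp
  123–139 → 17 bp
  140–186 → 47 bp
  187–253 → 67 bp
Sorted largest to smallest: 122, 67, 47, 17 bp.

122, 67, 47, 17 bp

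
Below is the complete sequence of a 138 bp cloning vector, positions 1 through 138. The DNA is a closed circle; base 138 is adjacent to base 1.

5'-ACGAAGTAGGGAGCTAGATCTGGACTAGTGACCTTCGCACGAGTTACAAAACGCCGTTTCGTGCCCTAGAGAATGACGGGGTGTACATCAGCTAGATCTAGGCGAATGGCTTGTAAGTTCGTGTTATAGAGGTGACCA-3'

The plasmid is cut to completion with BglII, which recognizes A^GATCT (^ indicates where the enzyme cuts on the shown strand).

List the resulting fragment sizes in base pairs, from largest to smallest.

78, 60 bp

BglII sites (AGATCT) start at positions 16, 94.
BglII cuts after the first base of each site, so after positions 16, 94.
Circular molecule, 2 cuts → 2 fragments:
  17–94 → 78 bp
  95–138 then 1–16 → 44 + 16 = 60 bp
Sorted largest to smallest: 78, 60 bp.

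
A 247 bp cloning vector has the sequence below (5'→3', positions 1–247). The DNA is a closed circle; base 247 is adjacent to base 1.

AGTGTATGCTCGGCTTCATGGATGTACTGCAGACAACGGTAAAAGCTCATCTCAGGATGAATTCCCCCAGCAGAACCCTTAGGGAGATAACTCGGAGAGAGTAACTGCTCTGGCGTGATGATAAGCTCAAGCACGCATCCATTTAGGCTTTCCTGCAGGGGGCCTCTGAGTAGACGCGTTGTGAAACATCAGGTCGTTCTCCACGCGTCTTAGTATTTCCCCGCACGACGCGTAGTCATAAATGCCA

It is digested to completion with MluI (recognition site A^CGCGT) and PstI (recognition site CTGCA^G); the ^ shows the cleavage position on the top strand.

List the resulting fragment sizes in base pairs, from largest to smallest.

126, 50, 29, 25, 17 bp

MluI sites (ACGCGT) start at positions 174, 203, 228.
MluI cuts after the first base of each site, so after positions 174, 203, 228.
PstI sites (CTGCAG) start at positions 27, 153.
PstI cuts after base 5 of each site (before the last base), so after positions 31, 157.
Combined cut positions: 31, 157, 174, 203, 228.
Circular molecule, 5 cuts → 5 fragments:
  32–157 → 126 bp
  158–174 → 17 bp
  175–203 → 29 bp
  204–228 → 25 bp
  229–247 then 1–31 → 19 + 31 = 50 bp
Sorted largest to smallest: 126, 50, 29, 25, 17 bp.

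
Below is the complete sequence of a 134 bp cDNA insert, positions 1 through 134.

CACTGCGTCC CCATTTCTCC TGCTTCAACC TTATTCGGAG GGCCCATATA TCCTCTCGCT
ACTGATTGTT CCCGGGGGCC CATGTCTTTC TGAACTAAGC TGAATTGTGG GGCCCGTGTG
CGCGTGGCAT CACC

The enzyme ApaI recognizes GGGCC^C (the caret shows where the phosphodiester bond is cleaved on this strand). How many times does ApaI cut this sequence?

3

GGGCCC occurs starting at positions 40, 76, 110.
ApaI cuts at 3 sites.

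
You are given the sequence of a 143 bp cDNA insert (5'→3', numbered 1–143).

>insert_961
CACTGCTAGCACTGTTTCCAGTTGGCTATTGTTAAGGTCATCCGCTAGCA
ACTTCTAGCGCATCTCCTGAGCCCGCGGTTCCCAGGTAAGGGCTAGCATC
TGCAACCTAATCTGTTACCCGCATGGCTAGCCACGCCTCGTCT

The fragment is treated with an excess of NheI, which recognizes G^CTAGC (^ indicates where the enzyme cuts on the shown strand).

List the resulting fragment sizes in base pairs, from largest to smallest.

48, 39, 34, 17, 5 bp

NheI sites (GCTAGC) start at positions 5, 44, 92, 126.
NheI cuts after the first base of each site, so after positions 5, 44, 92, 126.
Linear molecule, 4 cuts → 5 fragments:
  1–5 → 5 bp
  6–44 → 39 bp
  45–92 → 48 bp
  93–126 → 34 bp
  127–143 → 17 bp
Sorted largest to smallest: 48, 39, 34, 17, 5 bp.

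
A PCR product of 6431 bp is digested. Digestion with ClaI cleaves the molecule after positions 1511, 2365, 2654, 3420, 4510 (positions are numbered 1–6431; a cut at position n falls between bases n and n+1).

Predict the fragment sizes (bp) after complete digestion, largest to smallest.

1921, 1511, 1090, 854, 766, 289 bp

Linear molecule, 5 cuts → 6 fragments:
  1511 − 0 = 1511 bp
  2365 − 1511 = 854 bp
  2654 − 2365 = 289 bp
  3420 − 2654 = 766 bp
  4510 − 3420 = 1090 bp
  6431 − 4510 = 1921 bp
Sorted largest to smallest: 1921, 1511, 1090, 854, 766, 289 bp.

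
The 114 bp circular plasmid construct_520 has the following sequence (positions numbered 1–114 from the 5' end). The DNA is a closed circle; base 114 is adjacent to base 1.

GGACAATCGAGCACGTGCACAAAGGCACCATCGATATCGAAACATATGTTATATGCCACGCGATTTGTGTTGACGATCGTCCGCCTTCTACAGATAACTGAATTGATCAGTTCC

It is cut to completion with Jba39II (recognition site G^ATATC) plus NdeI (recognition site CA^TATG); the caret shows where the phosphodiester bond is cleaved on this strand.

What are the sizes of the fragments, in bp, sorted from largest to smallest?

103, 11 bp

The Jba39II site (GATATC) starts at position 33.
Jba39II cuts after the first base of each site, so after position 33.
The NdeI site (CATATG) starts at position 43.
NdeI cuts after base 2 of each site, so after position 44.
Combined cut positions: 33, 44.
Circular molecule, 2 cuts → 2 fragments:
  34–44 → 11 bp
  45–114 then 1–33 → 70 + 33 = 103 bp
Sorted largest to smallest: 103, 11 bp.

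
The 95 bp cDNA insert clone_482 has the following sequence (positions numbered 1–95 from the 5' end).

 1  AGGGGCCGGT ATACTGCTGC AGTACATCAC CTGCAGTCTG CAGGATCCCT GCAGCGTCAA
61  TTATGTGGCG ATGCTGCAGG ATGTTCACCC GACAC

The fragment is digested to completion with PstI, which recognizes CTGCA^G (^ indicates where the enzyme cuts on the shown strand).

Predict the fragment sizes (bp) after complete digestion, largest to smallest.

25, 21, 17, 14, 11, 7 bp

PstI sites (CTGCAG) start at positions 17, 31, 38, 49, 74.
PstI cuts after base 5 of each site (before the last base), so after positions 21, 35, 42, 53, 78.
Linear molecule, 5 cuts → 6 fragments:
  1–21 → 21 bp
  22–35 → 14 bp
  36–42 → 7 bp
  43–53 → 11 bp
  54–78 → 25 bp
  79–95 → 17 bp
Sorted largest to smallest: 25, 21, 17, 14, 11, 7 bp.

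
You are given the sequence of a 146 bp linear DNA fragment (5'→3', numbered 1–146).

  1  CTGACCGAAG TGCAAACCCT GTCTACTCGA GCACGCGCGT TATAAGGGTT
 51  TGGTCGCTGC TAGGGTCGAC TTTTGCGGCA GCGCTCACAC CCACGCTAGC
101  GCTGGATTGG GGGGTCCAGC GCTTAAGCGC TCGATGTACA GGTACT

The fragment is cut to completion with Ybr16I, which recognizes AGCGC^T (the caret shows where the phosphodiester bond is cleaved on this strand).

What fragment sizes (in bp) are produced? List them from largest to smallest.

Ybr16I sites (AGCGCT) start at positions 80, 98, 118, 126.
Ybr16I cuts after base 5 of each site (before the last base), so after positions 84, 102, 122, 130.
Linear molecule, 4 cuts → 5 fragments:
  1–84 → 84 bp
  85–102 → 18 bp
  103–122 → 20 bp
  123–130 → 8 bp
  131–146 → 16 bp
Sorted largest to smallest: 84, 20, 18, 16, 8 bp.

84, 20, 18, 16, 8 bp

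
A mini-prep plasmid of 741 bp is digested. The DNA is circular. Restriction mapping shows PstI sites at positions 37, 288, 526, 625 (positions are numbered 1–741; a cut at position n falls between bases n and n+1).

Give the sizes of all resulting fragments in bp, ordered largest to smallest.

Circular molecule, 4 cuts → 4 fragments:
  288 − 37 = 251 bp
  526 − 288 = 238 bp
  625 − 526 = 99 bp
  wrap: 741 − 625 + 37 = 153 bp
Sorted largest to smallest: 251, 238, 153, 99 bp.

251, 238, 153, 99 bp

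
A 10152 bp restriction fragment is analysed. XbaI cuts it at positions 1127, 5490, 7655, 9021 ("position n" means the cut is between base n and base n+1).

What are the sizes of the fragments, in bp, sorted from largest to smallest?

4363, 2165, 1366, 1131, 1127 bp

Linear molecule, 4 cuts → 5 fragments:
  1127 − 0 = 1127 bp
  5490 − 1127 = 4363 bp
  7655 − 5490 = 2165 bp
  9021 − 7655 = 1366 bp
  10152 − 9021 = 1131 bp
Sorted largest to smallest: 4363, 2165, 1366, 1131, 1127 bp.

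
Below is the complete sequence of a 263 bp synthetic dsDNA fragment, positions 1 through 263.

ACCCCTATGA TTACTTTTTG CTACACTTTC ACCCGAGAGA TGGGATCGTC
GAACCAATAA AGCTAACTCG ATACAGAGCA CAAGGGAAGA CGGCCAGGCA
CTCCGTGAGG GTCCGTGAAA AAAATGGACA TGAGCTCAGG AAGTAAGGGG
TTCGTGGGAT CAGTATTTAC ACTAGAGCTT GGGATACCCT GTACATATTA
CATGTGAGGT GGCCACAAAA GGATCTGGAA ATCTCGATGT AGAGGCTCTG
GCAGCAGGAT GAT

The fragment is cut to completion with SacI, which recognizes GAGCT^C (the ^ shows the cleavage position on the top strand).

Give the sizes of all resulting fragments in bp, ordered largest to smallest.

136, 127 bp

The SacI site (GAGCTC) starts at position 132.
SacI cuts after base 5 of each site (before the last base), so after position 136.
Linear molecule, 1 cut → 2 fragments:
  1–136 → 136 bp
  137–263 → 127 bp
Sorted largest to smallest: 136, 127 bp.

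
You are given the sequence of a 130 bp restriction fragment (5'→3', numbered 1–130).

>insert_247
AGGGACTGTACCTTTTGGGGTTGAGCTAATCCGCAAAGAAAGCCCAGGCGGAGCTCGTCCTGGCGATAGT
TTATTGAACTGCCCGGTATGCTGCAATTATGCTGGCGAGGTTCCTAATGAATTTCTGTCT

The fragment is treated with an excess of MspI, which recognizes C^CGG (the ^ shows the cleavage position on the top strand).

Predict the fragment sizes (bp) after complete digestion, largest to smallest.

The MspI site (CCGG) starts at position 83.
MspI cuts after the first base of each site, so after position 83.
Linear molecule, 1 cut → 2 fragments:
  1–83 → 83 bp
  84–130 → 47 bp
Sorted largest to smallest: 83, 47 bp.

83, 47 bp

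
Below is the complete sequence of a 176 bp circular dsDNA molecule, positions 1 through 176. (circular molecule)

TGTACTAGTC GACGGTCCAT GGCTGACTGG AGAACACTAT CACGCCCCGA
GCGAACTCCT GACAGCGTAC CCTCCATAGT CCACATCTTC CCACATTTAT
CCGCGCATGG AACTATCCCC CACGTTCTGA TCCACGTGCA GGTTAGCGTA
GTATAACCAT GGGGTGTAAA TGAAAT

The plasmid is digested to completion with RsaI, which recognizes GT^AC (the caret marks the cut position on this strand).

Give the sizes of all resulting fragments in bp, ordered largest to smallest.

RsaI sites (GTAC) start at positions 2, 67.
RsaI cuts after base 2 of each site, so after positions 3, 68.
Circular molecule, 2 cuts → 2 fragments:
  4–68 → 65 bp
  69–176 then 1–3 → 108 + 3 = 111 bp
Sorted largest to smallest: 111, 65 bp.

111, 65 bp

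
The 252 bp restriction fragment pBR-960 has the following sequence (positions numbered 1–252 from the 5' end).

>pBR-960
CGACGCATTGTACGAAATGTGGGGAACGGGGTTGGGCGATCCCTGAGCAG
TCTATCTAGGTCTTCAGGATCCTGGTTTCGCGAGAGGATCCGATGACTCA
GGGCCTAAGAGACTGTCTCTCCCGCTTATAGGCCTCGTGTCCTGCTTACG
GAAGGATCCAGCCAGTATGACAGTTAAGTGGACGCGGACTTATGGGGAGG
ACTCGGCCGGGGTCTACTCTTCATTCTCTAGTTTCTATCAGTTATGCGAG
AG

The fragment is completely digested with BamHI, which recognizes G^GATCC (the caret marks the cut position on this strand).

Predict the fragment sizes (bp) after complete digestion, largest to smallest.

BamHI sites (GGATCC) start at positions 67, 86, 154.
BamHI cuts after the first base of each site, so after positions 67, 86, 154.
Linear molecule, 3 cuts → 4 fragments:
  1–67 → 67 bp
  68–86 → 19 bp
  87–154 → 68 bp
  155–252 → 98 bp
Sorted largest to smallest: 98, 68, 67, 19 bp.

98, 68, 67, 19 bp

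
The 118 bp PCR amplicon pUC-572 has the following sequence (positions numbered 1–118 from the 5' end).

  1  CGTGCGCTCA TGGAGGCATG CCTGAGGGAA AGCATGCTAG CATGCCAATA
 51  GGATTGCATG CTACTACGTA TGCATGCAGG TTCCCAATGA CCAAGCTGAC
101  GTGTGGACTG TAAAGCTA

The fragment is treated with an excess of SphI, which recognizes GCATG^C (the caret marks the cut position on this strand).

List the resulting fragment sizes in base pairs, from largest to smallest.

42, 20, 16, 16, 16, 8 bp

SphI sites (GCATGC) start at positions 16, 32, 40, 56, 72.
SphI cuts after base 5 of each site (before the last base), so after positions 20, 36, 44, 60, 76.
Linear molecule, 5 cuts → 6 fragments:
  1–20 → 20 bp
  21–36 → 16 bp
  37–44 → 8 bp
  45–60 → 16 bp
  61–76 → 16 bp
  77–118 → 42 bp
Sorted largest to smallest: 42, 20, 16, 16, 16, 8 bp.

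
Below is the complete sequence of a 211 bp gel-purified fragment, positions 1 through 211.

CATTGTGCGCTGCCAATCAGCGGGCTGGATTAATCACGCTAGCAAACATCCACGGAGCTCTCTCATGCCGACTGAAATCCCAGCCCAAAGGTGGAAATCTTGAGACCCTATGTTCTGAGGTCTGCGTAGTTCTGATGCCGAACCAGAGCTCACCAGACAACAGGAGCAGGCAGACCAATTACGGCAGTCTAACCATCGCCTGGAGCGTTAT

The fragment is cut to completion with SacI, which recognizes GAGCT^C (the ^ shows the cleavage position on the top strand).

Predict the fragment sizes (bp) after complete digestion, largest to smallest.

SacI sites (GAGCTC) start at positions 55, 146.
SacI cuts after base 5 of each site (before the last base), so after positions 59, 150.
Linear molecule, 2 cuts → 3 fragments:
  1–59 → 59 bp
  60–150 → 91 bp
  151–211 → 61 bp
Sorted largest to smallest: 91, 61, 59 bp.

91, 61, 59 bp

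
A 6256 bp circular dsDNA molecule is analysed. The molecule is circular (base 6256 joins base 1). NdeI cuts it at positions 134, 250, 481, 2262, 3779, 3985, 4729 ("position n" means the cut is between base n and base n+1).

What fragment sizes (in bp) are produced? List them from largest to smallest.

Circular molecule, 7 cuts → 7 fragments:
  250 − 134 = 116 bp
  481 − 250 = 231 bp
  2262 − 481 = 1781 bp
  3779 − 2262 = 1517 bp
  3985 − 3779 = 206 bp
  4729 − 3985 = 744 bp
  wrap: 6256 − 4729 + 134 = 1661 bp
Sorted largest to smallest: 1781, 1661, 1517, 744, 231, 206, 116 bp.

1781, 1661, 1517, 744, 231, 206, 116 bp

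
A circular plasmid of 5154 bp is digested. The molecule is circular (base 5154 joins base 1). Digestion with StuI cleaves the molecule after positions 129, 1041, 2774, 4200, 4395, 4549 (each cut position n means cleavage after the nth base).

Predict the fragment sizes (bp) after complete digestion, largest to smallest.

1733, 1426, 912, 734, 195, 154 bp

Circular molecule, 6 cuts → 6 fragments:
  1041 − 129 = 912 bp
  2774 − 1041 = 1733 bp
  4200 − 2774 = 1426 bp
  4395 − 4200 = 195 bp
  4549 − 4395 = 154 bp
  wrap: 5154 − 4549 + 129 = 734 bp
Sorted largest to smallest: 1733, 1426, 912, 734, 195, 154 bp.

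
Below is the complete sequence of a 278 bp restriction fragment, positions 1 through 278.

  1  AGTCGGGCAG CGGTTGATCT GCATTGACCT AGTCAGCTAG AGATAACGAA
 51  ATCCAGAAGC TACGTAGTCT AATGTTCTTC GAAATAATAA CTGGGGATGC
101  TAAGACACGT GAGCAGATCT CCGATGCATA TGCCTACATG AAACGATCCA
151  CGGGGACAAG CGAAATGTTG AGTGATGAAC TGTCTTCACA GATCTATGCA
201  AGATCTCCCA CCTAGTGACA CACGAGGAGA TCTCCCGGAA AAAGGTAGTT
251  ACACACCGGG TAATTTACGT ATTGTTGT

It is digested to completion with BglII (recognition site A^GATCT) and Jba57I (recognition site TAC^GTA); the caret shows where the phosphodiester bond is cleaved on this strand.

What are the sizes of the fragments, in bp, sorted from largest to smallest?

75, 63, 52, 40, 27, 11, 10 bp

BglII sites (AGATCT) start at positions 115, 190, 201, 228.
BglII cuts after the first base of each site, so after positions 115, 190, 201, 228.
Jba57I sites (TACGTA) start at positions 61, 266.
Jba57I cuts after base 3 of each site, so after positions 63, 268.
Combined cut positions: 63, 115, 190, 201, 228, 268.
Linear molecule, 6 cuts → 7 fragments:
  1–63 → 63 bp
  64–115 → 52 bp
  116–190 → 75 bp
  191–201 → 11 bp
  202–228 → 27 bp
  229–268 → 40 bp
  269–278 → 10 bp
Sorted largest to smallest: 75, 63, 52, 40, 27, 11, 10 bp.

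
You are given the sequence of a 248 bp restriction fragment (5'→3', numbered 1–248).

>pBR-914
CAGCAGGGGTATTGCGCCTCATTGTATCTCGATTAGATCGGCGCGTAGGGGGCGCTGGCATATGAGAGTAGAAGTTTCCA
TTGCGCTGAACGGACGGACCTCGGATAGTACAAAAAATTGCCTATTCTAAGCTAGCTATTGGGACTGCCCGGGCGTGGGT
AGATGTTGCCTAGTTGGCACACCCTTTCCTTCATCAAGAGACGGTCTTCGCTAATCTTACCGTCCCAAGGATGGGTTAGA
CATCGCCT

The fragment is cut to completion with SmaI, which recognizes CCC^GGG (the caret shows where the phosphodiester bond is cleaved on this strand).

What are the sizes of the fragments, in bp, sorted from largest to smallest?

The SmaI site (CCCGGG) starts at position 148.
SmaI cuts after base 3 of each site, so after position 150.
Linear molecule, 1 cut → 2 fragments:
  1–150 → 150 bp
  151–248 → 98 bp
Sorted largest to smallest: 150, 98 bp.

150, 98 bp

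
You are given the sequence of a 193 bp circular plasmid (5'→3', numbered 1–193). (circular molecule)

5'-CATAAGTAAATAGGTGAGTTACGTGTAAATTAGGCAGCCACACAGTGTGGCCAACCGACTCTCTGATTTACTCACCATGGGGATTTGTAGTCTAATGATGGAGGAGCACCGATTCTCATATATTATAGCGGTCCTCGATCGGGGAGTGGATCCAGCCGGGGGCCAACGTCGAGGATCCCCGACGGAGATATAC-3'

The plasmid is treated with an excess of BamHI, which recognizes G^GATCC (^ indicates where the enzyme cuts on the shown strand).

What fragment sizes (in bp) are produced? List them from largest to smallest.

168, 25 bp

BamHI sites (GGATCC) start at positions 148, 173.
BamHI cuts after the first base of each site, so after positions 148, 173.
Circular molecule, 2 cuts → 2 fragments:
  149–173 → 25 bp
  174–193 then 1–148 → 20 + 148 = 168 bp
Sorted largest to smallest: 168, 25 bp.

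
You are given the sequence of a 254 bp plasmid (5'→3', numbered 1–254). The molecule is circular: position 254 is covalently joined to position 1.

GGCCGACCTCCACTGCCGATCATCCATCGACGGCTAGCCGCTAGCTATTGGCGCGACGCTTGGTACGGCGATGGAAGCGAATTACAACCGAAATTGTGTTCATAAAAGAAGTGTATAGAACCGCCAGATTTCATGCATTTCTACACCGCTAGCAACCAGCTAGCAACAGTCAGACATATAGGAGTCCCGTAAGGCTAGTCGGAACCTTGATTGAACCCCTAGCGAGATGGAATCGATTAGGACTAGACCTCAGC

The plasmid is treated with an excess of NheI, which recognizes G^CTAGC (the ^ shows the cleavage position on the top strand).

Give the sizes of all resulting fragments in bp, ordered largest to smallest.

NheI sites (GCTAGC) start at positions 33, 40, 148, 159.
NheI cuts after the first base of each site, so after positions 33, 40, 148, 159.
Circular molecule, 4 cuts → 4 fragments:
  34–40 → 7 bp
  41–148 → 108 bp
  149–159 → 11 bp
  160–254 then 1–33 → 95 + 33 = 128 bp
Sorted largest to smallest: 128, 108, 11, 7 bp.

128, 108, 11, 7 bp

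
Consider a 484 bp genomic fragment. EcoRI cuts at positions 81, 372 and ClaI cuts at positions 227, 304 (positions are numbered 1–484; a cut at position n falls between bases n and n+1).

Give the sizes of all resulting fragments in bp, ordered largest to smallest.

Combined cut positions (sorted): 81, 227, 304, 372.
Linear molecule, 4 cuts → 5 fragments:
  81 − 0 = 81 bp
  227 − 81 = 146 bp
  304 − 227 = 77 bp
  372 − 304 = 68 bp
  484 − 372 = 112 bp
Sorted largest to smallest: 146, 112, 81, 77, 68 bp.

146, 112, 81, 77, 68 bp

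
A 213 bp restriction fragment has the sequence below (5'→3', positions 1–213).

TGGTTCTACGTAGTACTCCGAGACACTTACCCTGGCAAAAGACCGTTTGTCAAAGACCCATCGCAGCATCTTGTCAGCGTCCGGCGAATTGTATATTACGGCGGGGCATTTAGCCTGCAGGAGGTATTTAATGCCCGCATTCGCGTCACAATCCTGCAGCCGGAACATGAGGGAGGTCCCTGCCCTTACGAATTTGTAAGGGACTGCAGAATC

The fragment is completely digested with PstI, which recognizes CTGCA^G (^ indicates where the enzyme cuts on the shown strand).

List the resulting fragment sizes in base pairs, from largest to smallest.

PstI sites (CTGCAG) start at positions 115, 154, 204.
PstI cuts after base 5 of each site (before the last base), so after positions 119, 158, 208.
Linear molecule, 3 cuts → 4 fragments:
  1–119 → 119 bp
  120–158 → 39 bp
  159–208 → 50 bp
  209–213 → 5 bp
Sorted largest to smallest: 119, 50, 39, 5 bp.

119, 50, 39, 5 bp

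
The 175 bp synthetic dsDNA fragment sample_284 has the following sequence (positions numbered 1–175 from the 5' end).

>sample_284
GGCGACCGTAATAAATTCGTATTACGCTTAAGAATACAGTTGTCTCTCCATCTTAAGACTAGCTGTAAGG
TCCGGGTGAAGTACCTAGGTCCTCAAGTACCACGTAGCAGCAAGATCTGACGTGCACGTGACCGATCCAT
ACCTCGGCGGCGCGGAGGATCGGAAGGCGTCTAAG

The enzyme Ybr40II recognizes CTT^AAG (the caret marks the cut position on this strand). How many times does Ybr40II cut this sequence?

CTTAAG occurs starting at positions 27, 52.
Ybr40II cuts at 2 sites.

2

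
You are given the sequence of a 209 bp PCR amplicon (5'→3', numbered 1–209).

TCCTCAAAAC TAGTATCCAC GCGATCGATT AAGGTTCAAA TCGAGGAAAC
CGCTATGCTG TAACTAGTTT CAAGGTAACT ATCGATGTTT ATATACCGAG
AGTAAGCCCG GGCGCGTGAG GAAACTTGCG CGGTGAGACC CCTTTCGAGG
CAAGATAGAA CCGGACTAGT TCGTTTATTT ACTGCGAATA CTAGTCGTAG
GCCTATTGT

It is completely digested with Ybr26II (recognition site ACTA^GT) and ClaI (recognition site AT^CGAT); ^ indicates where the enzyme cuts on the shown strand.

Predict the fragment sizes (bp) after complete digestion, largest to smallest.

Ybr26II sites (ACTAGT) start at positions 9, 63, 165, 190.
Ybr26II cuts after base 4 of each site, so after positions 12, 66, 168, 193.
ClaI sites (ATCGAT) start at positions 24, 81.
ClaI cuts after base 2 of each site, so after positions 25, 82.
Combined cut positions: 12, 25, 66, 82, 168, 193.
Linear molecule, 6 cuts → 7 fragments:
  1–12 → 12 bp
  13–25 → 13 bp
  26–66 → 41 bp
  67–82 → 16 bp
  83–168 → 86 bp
  169–193 → 25 bp
  194–209 → 16 bp
Sorted largest to smallest: 86, 41, 25, 16, 16, 13, 12 bp.

86, 41, 25, 16, 16, 13, 12 bp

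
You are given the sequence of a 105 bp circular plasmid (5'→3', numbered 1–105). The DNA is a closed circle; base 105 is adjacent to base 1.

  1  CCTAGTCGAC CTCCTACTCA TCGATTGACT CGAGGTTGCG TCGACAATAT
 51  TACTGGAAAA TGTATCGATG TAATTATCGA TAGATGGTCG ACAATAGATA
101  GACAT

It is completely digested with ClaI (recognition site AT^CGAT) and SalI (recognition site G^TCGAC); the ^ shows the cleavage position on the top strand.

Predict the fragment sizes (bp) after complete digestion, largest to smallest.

ClaI sites (ATCGAT) start at positions 20, 64, 76.
ClaI cuts after base 2 of each site, so after positions 21, 65, 77.
SalI sites (GTCGAC) start at positions 5, 40, 87.
SalI cuts after the first base of each site, so after positions 5, 40, 87.
Combined cut positions: 5, 21, 40, 65, 77, 87.
Circular molecule, 6 cuts → 6 fragments:
  6–21 → 16 bp
  22–40 → 19 bp
  41–65 → 25 bp
  66–77 → 12 bp
  78–87 → 10 bp
  88–105 then 1–5 → 18 + 5 = 23 bp
Sorted largest to smallest: 25, 23, 19, 16, 12, 10 bp.

25, 23, 19, 16, 12, 10 bp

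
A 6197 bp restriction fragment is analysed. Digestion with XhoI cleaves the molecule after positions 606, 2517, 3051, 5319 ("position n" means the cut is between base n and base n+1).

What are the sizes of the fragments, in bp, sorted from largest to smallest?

2268, 1911, 878, 606, 534 bp

Linear molecule, 4 cuts → 5 fragments:
  606 − 0 = 606 bp
  2517 − 606 = 1911 bp
  3051 − 2517 = 534 bp
  5319 − 3051 = 2268 bp
  6197 − 5319 = 878 bp
Sorted largest to smallest: 2268, 1911, 878, 606, 534 bp.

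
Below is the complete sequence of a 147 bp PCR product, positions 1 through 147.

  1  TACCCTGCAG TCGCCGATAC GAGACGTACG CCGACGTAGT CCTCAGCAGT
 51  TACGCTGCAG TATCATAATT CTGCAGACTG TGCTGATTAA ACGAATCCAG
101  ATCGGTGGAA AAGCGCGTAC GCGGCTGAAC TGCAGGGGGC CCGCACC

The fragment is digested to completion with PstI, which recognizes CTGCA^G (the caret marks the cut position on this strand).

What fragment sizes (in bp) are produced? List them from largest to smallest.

59, 50, 16, 13, 9 bp

PstI sites (CTGCAG) start at positions 5, 55, 71, 130.
PstI cuts after base 5 of each site (before the last base), so after positions 9, 59, 75, 134.
Linear molecule, 4 cuts → 5 fragments:
  1–9 → 9 bp
  10–59 → 50 bp
  60–75 → 16 bp
  76–134 → 59 bp
  135–147 → 13 bp
Sorted largest to smallest: 59, 50, 16, 13, 9 bp.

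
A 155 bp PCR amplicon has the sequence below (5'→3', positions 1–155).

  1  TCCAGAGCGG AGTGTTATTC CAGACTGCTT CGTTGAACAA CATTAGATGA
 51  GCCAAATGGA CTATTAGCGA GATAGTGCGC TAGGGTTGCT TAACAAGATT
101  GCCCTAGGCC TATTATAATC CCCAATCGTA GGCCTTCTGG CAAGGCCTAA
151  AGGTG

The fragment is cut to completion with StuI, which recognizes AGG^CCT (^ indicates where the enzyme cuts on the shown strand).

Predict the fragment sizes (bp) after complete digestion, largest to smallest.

108, 24, 13, 10 bp

StuI sites (AGGCCT) start at positions 106, 130, 143.
StuI cuts after base 3 of each site, so after positions 108, 132, 145.
Linear molecule, 3 cuts → 4 fragments:
  1–108 → 108 bp
  109–132 → 24 bp
  133–145 → 13 bp
  146–155 → 10 bp
Sorted largest to smallest: 108, 24, 13, 10 bp.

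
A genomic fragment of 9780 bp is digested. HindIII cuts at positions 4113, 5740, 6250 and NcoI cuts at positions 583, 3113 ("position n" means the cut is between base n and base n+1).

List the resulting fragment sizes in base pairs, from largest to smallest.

Combined cut positions (sorted): 583, 3113, 4113, 5740, 6250.
Linear molecule, 5 cuts → 6 fragments:
  583 − 0 = 583 bp
  3113 − 583 = 2530 bp
  4113 − 3113 = 1000 bp
  5740 − 4113 = 1627 bp
  6250 − 5740 = 510 bp
  9780 − 6250 = 3530 bp
Sorted largest to smallest: 3530, 2530, 1627, 1000, 583, 510 bp.

3530, 2530, 1627, 1000, 583, 510 bp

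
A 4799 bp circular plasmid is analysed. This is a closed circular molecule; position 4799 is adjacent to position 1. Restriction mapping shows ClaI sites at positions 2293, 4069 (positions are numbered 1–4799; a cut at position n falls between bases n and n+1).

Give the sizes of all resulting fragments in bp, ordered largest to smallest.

3023, 1776 bp

Circular molecule, 2 cuts → 2 fragments:
  4069 − 2293 = 1776 bp
  wrap: 4799 − 4069 + 2293 = 3023 bp
Sorted largest to smallest: 3023, 1776 bp.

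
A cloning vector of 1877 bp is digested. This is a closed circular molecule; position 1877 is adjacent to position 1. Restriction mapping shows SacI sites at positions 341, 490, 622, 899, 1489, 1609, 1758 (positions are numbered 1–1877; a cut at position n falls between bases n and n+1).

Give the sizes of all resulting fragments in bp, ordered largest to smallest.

Circular molecule, 7 cuts → 7 fragments:
  490 − 341 = 149 bp
  622 − 490 = 132 bp
  899 − 622 = 277 bp
  1489 − 899 = 590 bp
  1609 − 1489 = 120 bp
  1758 − 1609 = 149 bp
  wrap: 1877 − 1758 + 341 = 460 bp
Sorted largest to smallest: 590, 460, 277, 149, 149, 132, 120 bp.

590, 460, 277, 149, 149, 132, 120 bp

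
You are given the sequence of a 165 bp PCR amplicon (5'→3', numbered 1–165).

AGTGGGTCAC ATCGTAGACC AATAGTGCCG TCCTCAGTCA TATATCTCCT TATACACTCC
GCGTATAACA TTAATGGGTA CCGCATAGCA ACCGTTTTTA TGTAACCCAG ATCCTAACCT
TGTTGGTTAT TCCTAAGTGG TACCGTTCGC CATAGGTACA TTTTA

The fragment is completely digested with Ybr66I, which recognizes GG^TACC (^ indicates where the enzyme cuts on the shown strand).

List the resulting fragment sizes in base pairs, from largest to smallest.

Ybr66I sites (GGTACC) start at positions 77, 139.
Ybr66I cuts after base 2 of each site, so after positions 78, 140.
Linear molecule, 2 cuts → 3 fragments:
  1–78 → 78 bp
  79–140 → 62 bp
  141–165 → 25 bp
Sorted largest to smallest: 78, 62, 25 bp.

78, 62, 25 bp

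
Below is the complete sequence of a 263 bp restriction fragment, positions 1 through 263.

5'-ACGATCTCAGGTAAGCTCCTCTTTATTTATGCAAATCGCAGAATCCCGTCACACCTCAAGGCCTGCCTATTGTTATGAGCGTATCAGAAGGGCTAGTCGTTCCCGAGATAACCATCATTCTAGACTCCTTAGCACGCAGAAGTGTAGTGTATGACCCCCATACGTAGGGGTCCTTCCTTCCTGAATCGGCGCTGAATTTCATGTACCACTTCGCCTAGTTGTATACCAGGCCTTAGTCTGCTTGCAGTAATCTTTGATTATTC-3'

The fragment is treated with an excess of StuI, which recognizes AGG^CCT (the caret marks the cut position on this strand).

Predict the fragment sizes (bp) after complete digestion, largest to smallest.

169, 61, 33 bp

StuI sites (AGGCCT) start at positions 59, 228.
StuI cuts after base 3 of each site, so after positions 61, 230.
Linear molecule, 2 cuts → 3 fragments:
  1–61 → 61 bp
  62–230 → 169 bp
  231–263 → 33 bp
Sorted largest to smallest: 169, 61, 33 bp.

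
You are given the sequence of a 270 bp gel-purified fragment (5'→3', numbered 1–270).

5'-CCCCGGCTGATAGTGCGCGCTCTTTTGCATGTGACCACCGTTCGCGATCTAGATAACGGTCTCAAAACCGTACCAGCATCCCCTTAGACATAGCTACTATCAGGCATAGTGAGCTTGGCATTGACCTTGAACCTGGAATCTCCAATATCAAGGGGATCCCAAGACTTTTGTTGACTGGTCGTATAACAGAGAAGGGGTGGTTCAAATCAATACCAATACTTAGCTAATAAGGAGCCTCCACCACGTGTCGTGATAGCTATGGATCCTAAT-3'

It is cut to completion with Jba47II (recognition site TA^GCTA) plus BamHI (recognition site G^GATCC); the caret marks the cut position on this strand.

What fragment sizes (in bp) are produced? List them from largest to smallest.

Jba47II sites (TAGCTA) start at positions 91, 221, 254.
Jba47II cuts after base 2 of each site, so after positions 92, 222, 255.
BamHI sites (GGATCC) start at positions 154, 261.
BamHI cuts after the first base of each site, so after positions 154, 261.
Combined cut positions: 92, 154, 222, 255, 261.
Linear molecule, 5 cuts → 6 fragments:
  1–92 → 92 bp
  93–154 → 62 bp
  155–222 → 68 bp
  223–255 → 33 bp
  256–261 → 6 bp
  262–270 → 9 bp
Sorted largest to smallest: 92, 68, 62, 33, 9, 6 bp.

92, 68, 62, 33, 9, 6 bp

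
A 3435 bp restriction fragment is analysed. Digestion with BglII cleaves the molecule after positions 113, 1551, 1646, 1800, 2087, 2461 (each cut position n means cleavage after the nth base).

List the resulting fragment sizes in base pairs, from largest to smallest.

Linear molecule, 6 cuts → 7 fragments:
  113 − 0 = 113 bp
  1551 − 113 = 1438 bp
  1646 − 1551 = 95 bp
  1800 − 1646 = 154 bp
  2087 − 1800 = 287 bp
  2461 − 2087 = 374 bp
  3435 − 2461 = 974 bp
Sorted largest to smallest: 1438, 974, 374, 287, 154, 113, 95 bp.

1438, 974, 374, 287, 154, 113, 95 bp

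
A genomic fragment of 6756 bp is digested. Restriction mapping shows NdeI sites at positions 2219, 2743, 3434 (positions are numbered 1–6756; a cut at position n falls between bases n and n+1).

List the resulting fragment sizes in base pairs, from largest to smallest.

3322, 2219, 691, 524 bp

Linear molecule, 3 cuts → 4 fragments:
  2219 − 0 = 2219 bp
  2743 − 2219 = 524 bp
  3434 − 2743 = 691 bp
  6756 − 3434 = 3322 bp
Sorted largest to smallest: 3322, 2219, 691, 524 bp.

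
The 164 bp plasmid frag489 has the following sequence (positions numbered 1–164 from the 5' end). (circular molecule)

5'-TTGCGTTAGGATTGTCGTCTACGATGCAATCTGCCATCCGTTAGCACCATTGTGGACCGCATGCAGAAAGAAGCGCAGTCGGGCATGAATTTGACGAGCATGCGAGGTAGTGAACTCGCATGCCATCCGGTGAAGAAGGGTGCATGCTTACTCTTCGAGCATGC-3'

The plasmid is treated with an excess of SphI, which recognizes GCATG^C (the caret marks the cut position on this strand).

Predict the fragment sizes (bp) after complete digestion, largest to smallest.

64, 39, 24, 20, 17 bp

SphI sites (GCATGC) start at positions 59, 98, 118, 142, 159.
SphI cuts after base 5 of each site (before the last base), so after positions 63, 102, 122, 146, 163.
Circular molecule, 5 cuts → 5 fragments:
  64–102 → 39 bp
  103–122 → 20 bp
  123–146 → 24 bp
  147–163 → 17 bp
  164–164 then 1–63 → 1 + 63 = 64 bp
Sorted largest to smallest: 64, 39, 24, 20, 17 bp.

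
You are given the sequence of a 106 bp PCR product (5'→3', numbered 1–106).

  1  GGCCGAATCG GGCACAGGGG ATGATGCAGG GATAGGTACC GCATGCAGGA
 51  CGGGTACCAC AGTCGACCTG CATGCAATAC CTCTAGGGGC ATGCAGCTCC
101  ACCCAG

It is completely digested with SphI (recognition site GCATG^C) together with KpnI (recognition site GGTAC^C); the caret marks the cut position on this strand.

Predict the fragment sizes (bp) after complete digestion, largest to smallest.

SphI sites (GCATGC) start at positions 41, 70, 89.
SphI cuts after base 5 of each site (before the last base), so after positions 45, 74, 93.
KpnI sites (GGTACC) start at positions 35, 53.
KpnI cuts after base 5 of each site (before the last base), so after positions 39, 57.
Combined cut positions: 39, 45, 57, 74, 93.
Linear molecule, 5 cuts → 6 fragments:
  1–39 → 39 bp
  40–45 → 6 bp
  46–57 → 12 bp
  58–74 → 17 bp
  75–93 → 19 bp
  94–106 → 13 bp
Sorted largest to smallest: 39, 19, 17, 13, 12, 6 bp.

39, 19, 17, 13, 12, 6 bp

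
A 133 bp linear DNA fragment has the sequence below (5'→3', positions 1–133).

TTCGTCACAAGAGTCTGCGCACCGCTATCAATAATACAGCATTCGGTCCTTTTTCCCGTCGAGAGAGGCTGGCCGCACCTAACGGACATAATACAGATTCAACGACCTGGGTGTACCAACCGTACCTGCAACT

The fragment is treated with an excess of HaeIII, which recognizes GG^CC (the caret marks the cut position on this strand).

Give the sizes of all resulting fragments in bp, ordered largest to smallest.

The HaeIII site (GGCC) starts at position 71.
HaeIII cuts after base 2 of each site, so after position 72.
Linear molecule, 1 cut → 2 fragments:
  1–72 → 72 bp
  73–133 → 61 bp
Sorted largest to smallest: 72, 61 bp.

72, 61 bp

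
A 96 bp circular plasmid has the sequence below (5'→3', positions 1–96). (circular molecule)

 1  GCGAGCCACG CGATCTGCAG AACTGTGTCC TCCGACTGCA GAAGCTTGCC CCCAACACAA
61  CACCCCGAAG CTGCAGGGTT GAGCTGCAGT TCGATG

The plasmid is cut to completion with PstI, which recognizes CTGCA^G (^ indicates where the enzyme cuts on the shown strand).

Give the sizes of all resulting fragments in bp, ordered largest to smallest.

35, 27, 21, 13 bp

PstI sites (CTGCAG) start at positions 15, 36, 71, 84.
PstI cuts after base 5 of each site (before the last base), so after positions 19, 40, 75, 88.
Circular molecule, 4 cuts → 4 fragments:
  20–40 → 21 bp
  41–75 → 35 bp
  76–88 → 13 bp
  89–96 then 1–19 → 8 + 19 = 27 bp
Sorted largest to smallest: 35, 27, 21, 13 bp.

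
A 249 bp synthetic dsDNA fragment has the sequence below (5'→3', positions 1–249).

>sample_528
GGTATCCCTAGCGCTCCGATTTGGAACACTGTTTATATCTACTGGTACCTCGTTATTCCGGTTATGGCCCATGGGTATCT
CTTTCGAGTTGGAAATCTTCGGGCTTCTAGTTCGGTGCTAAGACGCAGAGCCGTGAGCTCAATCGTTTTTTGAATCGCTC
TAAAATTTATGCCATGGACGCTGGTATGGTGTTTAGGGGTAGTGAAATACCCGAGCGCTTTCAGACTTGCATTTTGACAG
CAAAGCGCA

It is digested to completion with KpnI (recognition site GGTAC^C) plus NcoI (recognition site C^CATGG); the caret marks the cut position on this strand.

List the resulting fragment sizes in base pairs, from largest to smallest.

The KpnI site (GGTACC) starts at position 44.
KpnI cuts after base 5 of each site (before the last base), so after position 48.
NcoI sites (CCATGG) start at positions 69, 172.
NcoI cuts after the first base of each site, so after positions 69, 172.
Combined cut positions: 48, 69, 172.
Linear molecule, 3 cuts → 4 fragments:
  1–48 → 48 bp
  49–69 → 21 bp
  70–172 → 103 bp
  173–249 → 77 bp
Sorted largest to smallest: 103, 77, 48, 21 bp.

103, 77, 48, 21 bp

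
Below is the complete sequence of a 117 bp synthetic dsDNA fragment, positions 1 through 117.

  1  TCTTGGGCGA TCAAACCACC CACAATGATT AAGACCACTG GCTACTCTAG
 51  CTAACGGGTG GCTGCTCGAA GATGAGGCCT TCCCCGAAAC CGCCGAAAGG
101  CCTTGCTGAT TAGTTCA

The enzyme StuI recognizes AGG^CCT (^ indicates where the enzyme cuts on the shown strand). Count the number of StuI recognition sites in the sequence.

2

AGGCCT occurs starting at positions 75, 98.
StuI cuts at 2 sites.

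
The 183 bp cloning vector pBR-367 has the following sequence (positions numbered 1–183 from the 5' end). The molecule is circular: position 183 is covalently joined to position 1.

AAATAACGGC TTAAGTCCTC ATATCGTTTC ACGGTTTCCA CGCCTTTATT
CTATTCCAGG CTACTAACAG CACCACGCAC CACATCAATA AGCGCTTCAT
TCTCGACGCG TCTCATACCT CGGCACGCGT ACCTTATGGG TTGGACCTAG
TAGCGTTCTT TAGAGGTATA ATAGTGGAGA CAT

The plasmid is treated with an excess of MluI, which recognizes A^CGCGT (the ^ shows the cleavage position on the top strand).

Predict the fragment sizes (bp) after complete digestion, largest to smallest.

MluI sites (ACGCGT) start at positions 106, 125.
MluI cuts after the first base of each site, so after positions 106, 125.
Circular molecule, 2 cuts → 2 fragments:
  107–125 → 19 bp
  126–183 then 1–106 → 58 + 106 = 164 bp
Sorted largest to smallest: 164, 19 bp.

164, 19 bp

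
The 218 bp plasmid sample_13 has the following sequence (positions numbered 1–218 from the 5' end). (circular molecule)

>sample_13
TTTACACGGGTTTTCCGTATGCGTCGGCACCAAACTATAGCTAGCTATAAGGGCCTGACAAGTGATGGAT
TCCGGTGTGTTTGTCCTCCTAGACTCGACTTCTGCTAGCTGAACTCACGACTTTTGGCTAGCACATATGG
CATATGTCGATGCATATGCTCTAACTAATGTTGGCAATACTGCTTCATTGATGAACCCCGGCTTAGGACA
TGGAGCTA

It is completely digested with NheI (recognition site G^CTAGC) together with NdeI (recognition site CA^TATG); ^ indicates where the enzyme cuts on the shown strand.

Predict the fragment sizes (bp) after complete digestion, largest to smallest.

NheI sites (GCTAGC) start at positions 40, 104, 127.
NheI cuts after the first base of each site, so after positions 40, 104, 127.
NdeI sites (CATATG) start at positions 134, 141, 153.
NdeI cuts after base 2 of each site, so after positions 135, 142, 154.
Combined cut positions: 40, 104, 127, 135, 142, 154.
Circular molecule, 6 cuts → 6 fragments:
  41–104 → 64 bp
  105–127 → 23 bp
  128–135 → 8 bp
  136–142 → 7 bp
  143–154 → 12 bp
  155–218 then 1–40 → 64 + 40 = 104 bp
Sorted largest to smallest: 104, 64, 23, 12, 8, 7 bp.

104, 64, 23, 12, 8, 7 bp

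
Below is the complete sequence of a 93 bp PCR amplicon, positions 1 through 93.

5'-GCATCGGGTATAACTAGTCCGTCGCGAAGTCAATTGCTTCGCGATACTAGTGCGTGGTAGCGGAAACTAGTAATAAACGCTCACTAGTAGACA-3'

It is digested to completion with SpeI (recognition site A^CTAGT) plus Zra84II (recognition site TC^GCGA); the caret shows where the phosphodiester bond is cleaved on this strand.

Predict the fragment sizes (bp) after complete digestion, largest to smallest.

20, 17, 17, 13, 10, 10, 6 bp

SpeI sites (ACTAGT) start at positions 13, 46, 66, 83.
SpeI cuts after the first base of each site, so after positions 13, 46, 66, 83.
Zra84II sites (TCGCGA) start at positions 22, 39.
Zra84II cuts after base 2 of each site, so after positions 23, 40.
Combined cut positions: 13, 23, 40, 46, 66, 83.
Linear molecule, 6 cuts → 7 fragments:
  1–13 → 13 bp
  14–23 → 10 bp
  24–40 → 17 bp
  41–46 → 6 bp
  47–66 → 20 bp
  67–83 → 17 bp
  84–93 → 10 bp
Sorted largest to smallest: 20, 17, 17, 13, 10, 10, 6 bp.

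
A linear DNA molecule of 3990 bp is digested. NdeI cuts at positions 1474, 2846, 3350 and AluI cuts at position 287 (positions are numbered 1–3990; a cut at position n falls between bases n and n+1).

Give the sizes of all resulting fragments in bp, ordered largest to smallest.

1372, 1187, 640, 504, 287 bp

Combined cut positions (sorted): 287, 1474, 2846, 3350.
Linear molecule, 4 cuts → 5 fragments:
  287 − 0 = 287 bp
  1474 − 287 = 1187 bp
  2846 − 1474 = 1372 bp
  3350 − 2846 = 504 bp
  3990 − 3350 = 640 bp
Sorted largest to smallest: 1372, 1187, 640, 504, 287 bp.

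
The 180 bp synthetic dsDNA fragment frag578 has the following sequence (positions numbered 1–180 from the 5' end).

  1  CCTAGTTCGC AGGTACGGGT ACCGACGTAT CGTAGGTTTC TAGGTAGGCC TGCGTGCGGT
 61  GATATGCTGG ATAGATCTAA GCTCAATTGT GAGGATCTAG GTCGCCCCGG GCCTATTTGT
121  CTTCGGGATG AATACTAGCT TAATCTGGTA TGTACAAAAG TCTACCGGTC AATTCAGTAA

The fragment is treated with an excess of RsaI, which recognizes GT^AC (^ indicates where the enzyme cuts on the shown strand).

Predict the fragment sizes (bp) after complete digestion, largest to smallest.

133, 27, 14, 6 bp

RsaI sites (GTAC) start at positions 13, 19, 152.
RsaI cuts after base 2 of each site, so after positions 14, 20, 153.
Linear molecule, 3 cuts → 4 fragments:
  1–14 → 14 bp
  15–20 → 6 bp
  21–153 → 133 bp
  154–180 → 27 bp
Sorted largest to smallest: 133, 27, 14, 6 bp.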